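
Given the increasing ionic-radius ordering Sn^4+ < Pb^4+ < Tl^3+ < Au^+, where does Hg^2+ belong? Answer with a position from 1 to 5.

Electron counts and nuclear charges: Sn^4+ (Z=50, 46 e⁻), Pb^4+ (Z=82, 78 e⁻), Tl^3+ (Z=81, 78 e⁻), Hg^2+ (Z=80, 78 e⁻), Au^+ (Z=79, 78 e⁻). Sn^4+ < Pb^4+ (same group, period 5 vs 6); Pb^4+ < Tl^3+ (both 78 e⁻, Z=82>81); Tl^3+ < Hg^2+ (both 78 e⁻, Z=81>80); Hg^2+ < Au^+ (both 78 e⁻, Z=80>79).
Merged order: Sn^4+ < Pb^4+ < Tl^3+ < Hg^2+ < Au^+ — Hg^2+ is number 4.

4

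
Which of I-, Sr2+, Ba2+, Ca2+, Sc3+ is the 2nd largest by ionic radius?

Ba2+

Work out protons and electrons: Sc3+ (Z=21, 18 e⁻), Ca2+ (Z=20, 18 e⁻), Sr2+ (Z=38, 36 e⁻), Ba2+ (Z=56, 54 e⁻), I- (Z=53, 54 e⁻). Sc3+ < Ca2+ (isoelectronic, higher Z=21 is smaller); Ca2+ < Sr2+ (same group, period 4 vs 5); Sr2+ < Ba2+ (same group, 1 shell fewer); Ba2+ < I- (isoelectronic, higher Z=56 is smaller).
Full ascending order: Sc3+ < Ca2+ < Sr2+ < Ba2+ < I-. Counting from the largest, position 2 is Ba2+.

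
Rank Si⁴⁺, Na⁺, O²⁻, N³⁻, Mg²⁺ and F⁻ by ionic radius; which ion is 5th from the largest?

Each ion has 10 electrons. The ranking follows nuclear charge in reverse — greater Z gives a smaller radius. Si⁴⁺ (Z=14), Mg²⁺ (Z=12), Na⁺ (Z=11), F⁻ (Z=9), O²⁻ (Z=8), N³⁻ (Z=7).
Full ascending order: Si⁴⁺ < Mg²⁺ < Na⁺ < F⁻ < O²⁻ < N³⁻. Counting from the largest, position 5 is Mg²⁺.

Mg²⁺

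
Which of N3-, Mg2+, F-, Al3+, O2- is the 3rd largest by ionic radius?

F-

Each ion has 10 electrons. The ranking follows nuclear charge in reverse — greater Z gives a smaller radius. Al3+ (Z=13), Mg2+ (Z=12), F- (Z=9), O2- (Z=8), N3- (Z=7).
Full ascending order: Al3+ < Mg2+ < F- < O2- < N3-. Counting from the largest, position 3 is F-.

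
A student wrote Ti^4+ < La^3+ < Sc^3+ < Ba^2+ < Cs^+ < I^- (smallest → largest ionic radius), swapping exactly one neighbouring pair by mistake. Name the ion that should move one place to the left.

Sc^3+

Check each adjacent pair. La^3+ and Sc^3+ are reversed: Sc^3+ and La^3+ are in one column with the same charge; the lighter period-4 ion has 2 fewer shells and is smaller. No other neighbouring pair contradicts the periodic trends, so Sc^3+ is the ion listed too late.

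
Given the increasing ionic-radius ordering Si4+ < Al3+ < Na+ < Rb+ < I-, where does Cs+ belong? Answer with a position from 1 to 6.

Work out protons and electrons: Si4+ (Z=14, 10 e⁻), Al3+ (Z=13, 10 e⁻), Na+ (Z=11, 10 e⁻), Rb+ (Z=37, 36 e⁻), Cs+ (Z=55, 54 e⁻), I- (Z=53, 54 e⁻). Si4+ < Al3+ (isoelectronic, higher Z=14 is smaller); Al3+ < Na+ (isoelectronic, higher Z=13 is smaller); Na+ < Rb+ (same group, 2 shells fewer); Rb+ < Cs+ (same group, 1 shell fewer); Cs+ < I- (isoelectronic, higher Z=55 is smaller).
Merged order: Si4+ < Al3+ < Na+ < Rb+ < Cs+ < I- — Cs+ is number 5.

5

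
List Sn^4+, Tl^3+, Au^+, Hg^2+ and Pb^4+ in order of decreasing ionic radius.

Tabulating Z and e⁻: Sn^4+: 46 e⁻, Z=50, Pb^4+: 78 e⁻, Z=82, Tl^3+: 78 e⁻, Z=81, Hg^2+: 78 e⁻, Z=80, Au^+: 78 e⁻, Z=79. Sn^4+ < Pb^4+ (same group, period 5 vs 6); Pb^4+ < Tl^3+ (isoelectronic, higher Z=82 is smaller); Tl^3+ < Hg^2+ (isoelectronic, higher Z=81 is smaller); Hg^2+ < Au^+ (both 78 e⁻, Z=80>79).

Au^+ > Hg^2+ > Tl^3+ > Pb^4+ > Sn^4+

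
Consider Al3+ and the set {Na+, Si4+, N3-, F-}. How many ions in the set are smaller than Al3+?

These species are isoelectronic with 10 electrons. The only difference is the number of protons: Si4+ (Z=14), Al3+ (Z=13), Na+ (Z=11), F- (Z=9), N3- (Z=7). The strongest nuclear pull (Si4+) gives the smallest ion.
Placing each against Al3+: smaller — Si4+; larger — Na+, F-, N3-. That's 1.

1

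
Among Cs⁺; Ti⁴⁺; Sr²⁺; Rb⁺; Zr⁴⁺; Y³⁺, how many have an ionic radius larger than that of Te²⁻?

Ti⁴⁺ has 18 e⁻ (Z=22), Zr⁴⁺ has 36 e⁻ (Z=40), Y³⁺ has 36 e⁻ (Z=39), Sr²⁺ has 36 e⁻ (Z=38), Rb⁺ has 36 e⁻ (Z=37), Cs⁺ has 54 e⁻ (Z=55), Te²⁻ has 54 e⁻ (Z=52). Ti⁴⁺ < Zr⁴⁺ (same group, 1 shell fewer); Zr⁴⁺ < Y³⁺ (both 36 e⁻, Z=40>39); Y³⁺ < Sr²⁺ (both 36 e⁻, Z=39>38); Sr²⁺ < Rb⁺ (isoelectronic, higher Z=38 is smaller); Rb⁺ < Cs⁺ (same group, 1 shell fewer); Cs⁺ < Te²⁻ (both 54 e⁻, Z=55>52).
Placing each against Te²⁻: smaller — Ti⁴⁺, Zr⁴⁺, Y³⁺, Sr²⁺, Rb⁺, Cs⁺; larger — none. So 0 are larger.

0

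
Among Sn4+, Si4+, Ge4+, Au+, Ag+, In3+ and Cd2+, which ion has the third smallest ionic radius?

Work out protons and electrons: Si4+ has 10 e⁻ (Z=14), Ge4+ has 28 e⁻ (Z=32), Sn4+ has 46 e⁻ (Z=50), In3+ has 46 e⁻ (Z=49), Cd2+ has 46 e⁻ (Z=48), Ag+ has 46 e⁻ (Z=47), Au+ has 78 e⁻ (Z=79). Si4+ < Ge4+ (same group, period 3 vs 4); Ge4+ < Sn4+ (same group, period 4 vs 5); Sn4+ < In3+ (isoelectronic, higher Z=50 is smaller); In3+ < Cd2+ (isoelectronic, higher Z=49 is smaller); Cd2+ < Ag+ (both 46 e⁻, Z=48>47); Ag+ < Au+ (same group, period 5 vs 6).
So the order is Si4+ < Ge4+ < Sn4+ < In3+ < Cd2+ < Ag+ < Au+; the 3rd-smallest ion is Sn4+.

Sn4+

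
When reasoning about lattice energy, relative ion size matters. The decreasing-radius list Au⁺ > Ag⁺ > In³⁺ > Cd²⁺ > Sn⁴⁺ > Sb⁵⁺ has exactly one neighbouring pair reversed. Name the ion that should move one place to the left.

Check each adjacent pair. In³⁺ and Cd²⁺ are reversed: In³⁺ and Cd²⁺ share 46 electrons; the higher nuclear charge on In (Z=49) contracts it more, so In³⁺ < Cd²⁺. No other neighbouring pair contradicts the periodic trends, so Cd²⁺ is the ion listed too late.

Cd²⁺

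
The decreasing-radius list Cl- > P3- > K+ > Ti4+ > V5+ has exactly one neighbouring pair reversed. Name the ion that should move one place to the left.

Scanning neighbour by neighbour, only Cl-/P3- violates a trend: both have 18 electrons but Z(Cl)=17 > Z(P)=15, so Cl- should be the smaller of the two. That makes P3- the one sitting a position late relative to where it belongs.

P3-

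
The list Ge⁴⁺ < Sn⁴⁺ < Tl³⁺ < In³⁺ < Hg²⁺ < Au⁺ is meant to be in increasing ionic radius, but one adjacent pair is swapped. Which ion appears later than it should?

In³⁺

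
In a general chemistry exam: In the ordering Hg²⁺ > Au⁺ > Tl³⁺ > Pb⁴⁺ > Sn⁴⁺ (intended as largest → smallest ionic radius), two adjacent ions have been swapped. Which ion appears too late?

Au⁺

The pair Hg²⁺, Au⁺ is the wrong way round — they are isoelectronic (78 e⁻) and Hg has more protons than Au (80 vs 79), making Hg²⁺ smaller. All other adjacent pairs agree with periodic trends, so Au⁺ is the misplaced ion.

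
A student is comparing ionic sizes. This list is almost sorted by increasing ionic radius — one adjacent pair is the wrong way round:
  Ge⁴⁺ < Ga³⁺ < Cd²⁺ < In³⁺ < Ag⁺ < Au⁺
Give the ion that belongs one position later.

Compare adjacent ions: In³⁺ and Cd²⁺ share 46 electrons; the higher nuclear charge on In (Z=49) contracts it more, so In³⁺ < Cd²⁺ — yet in this increasing list Cd²⁺ sits before In³⁺. Nothing else is reversed, so Cd²⁺ should move one place to the right.

Cd²⁺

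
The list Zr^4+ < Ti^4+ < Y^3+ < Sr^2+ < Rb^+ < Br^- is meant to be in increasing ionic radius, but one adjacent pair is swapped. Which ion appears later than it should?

The pair Zr^4+, Ti^4+ is the wrong way round — both in group 4 with the same charge; Ti^4+ (period 4) has the smaller radius. All other adjacent pairs agree with periodic trends, so Ti^4+ is the misplaced ion.

Ti^4+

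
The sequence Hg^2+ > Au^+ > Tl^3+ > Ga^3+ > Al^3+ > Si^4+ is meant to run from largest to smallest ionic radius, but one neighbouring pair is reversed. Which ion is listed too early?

Hg^2+

Compare adjacent ions: Hg^2+ and Au^+ share 78 electrons; the higher nuclear charge on Hg (Z=80) contracts it more, so Hg^2+ < Au^+ — yet in this decreasing list Hg^2+ sits before Au^+. Nothing else is reversed, so Hg^2+ should move one place to the right.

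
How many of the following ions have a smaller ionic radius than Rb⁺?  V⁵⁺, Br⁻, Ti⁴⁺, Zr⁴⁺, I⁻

3

First list Z and electron count for each: V⁵⁺: 18 e⁻, Z=23, Ti⁴⁺: 18 e⁻, Z=22, Zr⁴⁺: 36 e⁻, Z=40, Rb⁺: 36 e⁻, Z=37, Br⁻: 36 e⁻, Z=35, I⁻: 54 e⁻, Z=53. V⁵⁺ < Ti⁴⁺ (both 18 e⁻, Z=23>22); Ti⁴⁺ < Zr⁴⁺ (same group, 1 shell fewer); Zr⁴⁺ < Rb⁺ (both 36 e⁻, Z=40>37); Rb⁺ < Br⁻ (both 36 e⁻, Z=37>35); Br⁻ < I⁻ (same group, 1 shell fewer).
Ordering all of them (including Rb⁺) by radius gives V⁵⁺ < Ti⁴⁺ < Zr⁴⁺ < Rb⁺ < Br⁻ < I⁻. So 3 are smaller.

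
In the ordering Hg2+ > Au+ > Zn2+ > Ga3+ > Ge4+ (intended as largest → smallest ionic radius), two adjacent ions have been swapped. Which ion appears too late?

Scanning neighbour by neighbour, only Hg2+/Au+ violates a trend: Hg2+ and Au+ share 78 electrons; the higher nuclear charge on Hg (Z=80) contracts it more, so Hg2+ < Au+. That makes Au+ the one sitting a position late relative to where it belongs.

Au+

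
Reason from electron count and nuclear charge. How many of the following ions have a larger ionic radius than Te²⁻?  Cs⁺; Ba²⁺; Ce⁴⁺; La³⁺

0

Each ion has 54 electrons. The ranking follows nuclear charge in reverse — greater Z gives a smaller radius. Ce⁴⁺ (Z=58), La³⁺ (Z=57), Ba²⁺ (Z=56), Cs⁺ (Z=55), Te²⁻ (Z=52).
Overall: Ce⁴⁺ < La³⁺ < Ba²⁺ < Cs⁺ < Te²⁻. Te²⁻ has 4 below it and 0 above. So 0 are larger.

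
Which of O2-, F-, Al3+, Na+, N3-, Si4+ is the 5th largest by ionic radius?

These species are isoelectronic with 10 electrons. The only difference is the number of protons: Si4+ (Z=14), Al3+ (Z=13), Na+ (Z=11), F- (Z=9), O2- (Z=8), N3- (Z=7). The strongest nuclear pull (Si4+) gives the smallest ion.
So the order is Si4+ < Al3+ < Na+ < F- < O2- < N3-; the 5th-largest ion is Al3+.

Al3+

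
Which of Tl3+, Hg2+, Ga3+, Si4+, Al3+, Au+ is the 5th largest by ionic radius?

Electron counts and nuclear charges: Si4+ has 10 e⁻ (Z=14), Al3+ has 10 e⁻ (Z=13), Ga3+ has 28 e⁻ (Z=31), Tl3+ has 78 e⁻ (Z=81), Hg2+ has 78 e⁻ (Z=80), Au+ has 78 e⁻ (Z=79). Si4+ < Al3+ (isoelectronic, higher Z=14 is smaller); Al3+ < Ga3+ (same group, 1 shell fewer); Ga3+ < Tl3+ (same group, period 4 vs 6); Tl3+ < Hg2+ (both 78 e⁻, Z=81>80); Hg2+ < Au+ (isoelectronic, higher Z=80 is smaller).
That gives Si4+ < Al3+ < Ga3+ < Tl3+ < Hg2+ < Au+. From the largest end, number 5 is Al3+.

Al3+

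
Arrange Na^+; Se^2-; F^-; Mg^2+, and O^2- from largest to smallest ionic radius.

First list Z and electron count for each: Mg^2+ (Z=12, 10 e⁻), Na^+ (Z=11, 10 e⁻), F^- (Z=9, 10 e⁻), O^2- (Z=8, 10 e⁻), Se^2- (Z=34, 36 e⁻). Mg^2+ < Na^+ (both 10 e⁻, Z=12>11); Na^+ < F^- (isoelectronic, higher Z=11 is smaller); F^- < O^2- (both 10 e⁻, Z=9>8); O^2- < Se^2- (same group, period 2 vs 4).

Se^2- > O^2- > F^- > Na^+ > Mg^2+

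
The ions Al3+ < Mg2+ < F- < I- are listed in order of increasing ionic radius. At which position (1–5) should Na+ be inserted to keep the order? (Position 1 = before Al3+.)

First list Z and electron count for each: Al3+: 10 e⁻, Z=13, Mg2+: 10 e⁻, Z=12, Na+: 10 e⁻, Z=11, F-: 10 e⁻, Z=9, I-: 54 e⁻, Z=53. Al3+ < Mg2+ (isoelectronic, higher Z=13 is smaller); Mg2+ < Na+ (both 10 e⁻, Z=12>11); Na+ < F- (both 10 e⁻, Z=11>9); F- < I- (same group, 3 shells fewer).
The complete sequence is Al3+ < Mg2+ < Na+ < F- < I-. Na+ sits at position 3.

3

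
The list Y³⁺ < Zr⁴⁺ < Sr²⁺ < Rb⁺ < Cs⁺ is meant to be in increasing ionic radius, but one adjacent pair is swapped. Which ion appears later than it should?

Zr⁴⁺

Check each adjacent pair. Y³⁺ and Zr⁴⁺ are reversed: Zr⁴⁺ and Y³⁺ share 36 electrons; the higher nuclear charge on Zr (Z=40) contracts it more, so Zr⁴⁺ < Y³⁺. No other neighbouring pair contradicts the periodic trends, so Zr⁴⁺ is the ion listed too late.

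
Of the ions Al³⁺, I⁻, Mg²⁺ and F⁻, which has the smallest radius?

Tabulating Z and e⁻: Al³⁺: 10 e⁻, Z=13, Mg²⁺: 10 e⁻, Z=12, F⁻: 10 e⁻, Z=9, I⁻: 54 e⁻, Z=53. Al³⁺ < Mg²⁺ (both 10 e⁻, Z=13>12); Mg²⁺ < F⁻ (both 10 e⁻, Z=12>9); F⁻ < I⁻ (same group, 3 shells fewer).

Al³⁺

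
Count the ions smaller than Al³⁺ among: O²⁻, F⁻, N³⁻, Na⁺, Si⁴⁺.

Each ion has 10 electrons. The ranking follows nuclear charge in reverse — greater Z gives a smaller radius. Si⁴⁺ (Z=14), Al³⁺ (Z=13), Na⁺ (Z=11), F⁻ (Z=9), O²⁻ (Z=8), N³⁻ (Z=7).
Overall: Si⁴⁺ < Al³⁺ < Na⁺ < F⁻ < O²⁻ < N³⁻. Al³⁺ has 1 below it and 4 above. That's 1.

1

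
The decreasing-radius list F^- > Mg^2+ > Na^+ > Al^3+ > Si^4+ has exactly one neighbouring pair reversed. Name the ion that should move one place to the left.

Na^+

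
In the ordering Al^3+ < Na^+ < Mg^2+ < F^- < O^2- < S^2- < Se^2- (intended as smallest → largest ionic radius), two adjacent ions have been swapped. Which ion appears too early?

Compare adjacent ions: they are isoelectronic (10 e⁻) and Mg has more protons than Na (12 vs 11), making Mg^2+ smaller — yet in this increasing list Na^+ sits before Mg^2+. Nothing else is reversed, so Na^+ should move one place to the right.

Na^+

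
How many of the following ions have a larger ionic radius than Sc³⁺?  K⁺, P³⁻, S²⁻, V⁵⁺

These species are isoelectronic with 18 electrons. The only difference is the number of protons: V⁵⁺ (Z=23), Sc³⁺ (Z=21), K⁺ (Z=19), S²⁻ (Z=16), P³⁻ (Z=15). The strongest nuclear pull (V⁵⁺) gives the smallest ion.
Overall: V⁵⁺ < Sc³⁺ < K⁺ < S²⁻ < P³⁻. Sc³⁺ has 1 below it and 3 above. That's 3.

3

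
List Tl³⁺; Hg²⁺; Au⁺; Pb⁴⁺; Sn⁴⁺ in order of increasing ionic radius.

Tabulating Z and e⁻: Sn⁴⁺ has 46 e⁻ (Z=50), Pb⁴⁺ has 78 e⁻ (Z=82), Tl³⁺ has 78 e⁻ (Z=81), Hg²⁺ has 78 e⁻ (Z=80), Au⁺ has 78 e⁻ (Z=79). Sn⁴⁺ < Pb⁴⁺ (same group, 1 shell fewer); Pb⁴⁺ < Tl³⁺ (isoelectronic, higher Z=82 is smaller); Tl³⁺ < Hg²⁺ (isoelectronic, higher Z=81 is smaller); Hg²⁺ < Au⁺ (isoelectronic, higher Z=80 is smaller).

Sn⁴⁺ < Pb⁴⁺ < Tl³⁺ < Hg²⁺ < Au⁺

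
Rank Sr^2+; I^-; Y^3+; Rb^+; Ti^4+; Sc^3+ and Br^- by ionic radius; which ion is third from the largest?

Rb^+

Electron counts and nuclear charges: Ti^4+ has 18 e⁻ (Z=22), Sc^3+ has 18 e⁻ (Z=21), Y^3+ has 36 e⁻ (Z=39), Sr^2+ has 36 e⁻ (Z=38), Rb^+ has 36 e⁻ (Z=37), Br^- has 36 e⁻ (Z=35), I^- has 54 e⁻ (Z=53). Ti^4+ < Sc^3+ (isoelectronic, higher Z=22 is smaller); Sc^3+ < Y^3+ (same group, 1 shell fewer); Y^3+ < Sr^2+ (both 36 e⁻, Z=39>38); Sr^2+ < Rb^+ (both 36 e⁻, Z=38>37); Rb^+ < Br^- (both 36 e⁻, Z=37>35); Br^- < I^- (same group, 1 shell fewer).
Full ascending order: Ti^4+ < Sc^3+ < Y^3+ < Sr^2+ < Rb^+ < Br^- < I^-. Counting from the largest, position 3 is Rb^+.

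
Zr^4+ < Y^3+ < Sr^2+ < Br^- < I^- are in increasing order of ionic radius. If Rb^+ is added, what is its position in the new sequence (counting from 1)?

4

First list Z and electron count for each: Zr^4+ has 36 e⁻ (Z=40), Y^3+ has 36 e⁻ (Z=39), Sr^2+ has 36 e⁻ (Z=38), Rb^+ has 36 e⁻ (Z=37), Br^- has 36 e⁻ (Z=35), I^- has 54 e⁻ (Z=53). Zr^4+ < Y^3+ (isoelectronic, higher Z=40 is smaller); Y^3+ < Sr^2+ (isoelectronic, higher Z=39 is smaller); Sr^2+ < Rb^+ (isoelectronic, higher Z=38 is smaller); Rb^+ < Br^- (isoelectronic, higher Z=37 is smaller); Br^- < I^- (same group, 1 shell fewer).
Merged order: Zr^4+ < Y^3+ < Sr^2+ < Rb^+ < Br^- < I^- — Rb^+ is number 4.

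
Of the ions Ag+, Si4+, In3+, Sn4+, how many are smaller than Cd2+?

First list Z and electron count for each: Si4+ has 10 e⁻ (Z=14), Sn4+ has 46 e⁻ (Z=50), In3+ has 46 e⁻ (Z=49), Cd2+ has 46 e⁻ (Z=48), Ag+ has 46 e⁻ (Z=47). Si4+ < Sn4+ (same group, 2 shells fewer); Sn4+ < In3+ (both 46 e⁻, Z=50>49); In3+ < Cd2+ (both 46 e⁻, Z=49>48); Cd2+ < Ag+ (isoelectronic, higher Z=48 is smaller).
Ordering all of them (including Cd2+) by radius gives Si4+ < Sn4+ < In3+ < Cd2+ < Ag+. Count: 3.

3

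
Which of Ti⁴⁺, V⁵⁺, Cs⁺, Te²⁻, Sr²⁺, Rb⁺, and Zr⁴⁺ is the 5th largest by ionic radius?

First list Z and electron count for each: V⁵⁺ (Z=23, 18 e⁻), Ti⁴⁺ (Z=22, 18 e⁻), Zr⁴⁺ (Z=40, 36 e⁻), Sr²⁺ (Z=38, 36 e⁻), Rb⁺ (Z=37, 36 e⁻), Cs⁺ (Z=55, 54 e⁻), Te²⁻ (Z=52, 54 e⁻). V⁵⁺ < Ti⁴⁺ (isoelectronic, higher Z=23 is smaller); Ti⁴⁺ < Zr⁴⁺ (same group, period 4 vs 5); Zr⁴⁺ < Sr²⁺ (both 36 e⁻, Z=40>38); Sr²⁺ < Rb⁺ (both 36 e⁻, Z=38>37); Rb⁺ < Cs⁺ (same group, period 5 vs 6); Cs⁺ < Te²⁻ (both 54 e⁻, Z=55>52).
That gives V⁵⁺ < Ti⁴⁺ < Zr⁴⁺ < Sr²⁺ < Rb⁺ < Cs⁺ < Te²⁻. From the largest end, number 5 is Zr⁴⁺.

Zr⁴⁺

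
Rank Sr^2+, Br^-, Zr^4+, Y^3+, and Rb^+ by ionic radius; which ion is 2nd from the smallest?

All of these have 36 electrons (isoelectronic). With the same electron cloud, the ion with the most protons pulls it in tightest. Nuclear charges: Zr^4+ (Z=40), Y^3+ (Z=39), Sr^2+ (Z=38), Rb^+ (Z=37), Br^- (Z=35). Highest Z is smallest.
Full ascending order: Zr^4+ < Y^3+ < Sr^2+ < Rb^+ < Br^-. Counting from the smallest, position 2 is Y^3+.

Y^3+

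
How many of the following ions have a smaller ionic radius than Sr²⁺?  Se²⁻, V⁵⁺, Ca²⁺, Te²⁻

2

Electron counts and nuclear charges: V⁵⁺ has 18 e⁻ (Z=23), Ca²⁺ has 18 e⁻ (Z=20), Sr²⁺ has 36 e⁻ (Z=38), Se²⁻ has 36 e⁻ (Z=34), Te²⁻ has 54 e⁻ (Z=52). V⁵⁺ < Ca²⁺ (isoelectronic, higher Z=23 is smaller); Ca²⁺ < Sr²⁺ (same group, 1 shell fewer); Sr²⁺ < Se²⁻ (both 36 e⁻, Z=38>34); Se²⁻ < Te²⁻ (same group, period 4 vs 5).
Ordering all of them (including Sr²⁺) by radius gives V⁵⁺ < Ca²⁺ < Sr²⁺ < Se²⁻ < Te²⁻. Count: 2.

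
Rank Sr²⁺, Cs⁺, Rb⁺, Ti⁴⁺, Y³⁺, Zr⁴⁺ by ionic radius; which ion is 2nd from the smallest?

Zr⁴⁺

Work out protons and electrons: Ti⁴⁺: 18 e⁻, Z=22, Zr⁴⁺: 36 e⁻, Z=40, Y³⁺: 36 e⁻, Z=39, Sr²⁺: 36 e⁻, Z=38, Rb⁺: 36 e⁻, Z=37, Cs⁺: 54 e⁻, Z=55. Ti⁴⁺ < Zr⁴⁺ (same group, 1 shell fewer); Zr⁴⁺ < Y³⁺ (both 36 e⁻, Z=40>39); Y³⁺ < Sr²⁺ (isoelectronic, higher Z=39 is smaller); Sr²⁺ < Rb⁺ (both 36 e⁻, Z=38>37); Rb⁺ < Cs⁺ (same group, period 5 vs 6).
Ordering: Ti⁴⁺ < Zr⁴⁺ < Y³⁺ < Sr²⁺ < Rb⁺ < Cs⁺. The 2nd smallest is Zr⁴⁺.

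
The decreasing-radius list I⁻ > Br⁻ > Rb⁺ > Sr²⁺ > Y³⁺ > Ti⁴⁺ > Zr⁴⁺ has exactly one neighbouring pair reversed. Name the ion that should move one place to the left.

Zr⁴⁺

Scanning neighbour by neighbour, only Ti⁴⁺/Zr⁴⁺ violates a trend: both in group 4 with the same charge; Ti⁴⁺ (period 4) has the smaller radius. That makes Zr⁴⁺ the one sitting a position late relative to where it belongs.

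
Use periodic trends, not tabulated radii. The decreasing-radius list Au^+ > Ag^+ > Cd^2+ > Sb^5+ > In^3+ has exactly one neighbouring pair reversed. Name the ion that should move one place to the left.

Compare adjacent ions: both have 46 electrons but Z(Sb)=51 > Z(In)=49, so Sb^5+ should be the smaller of the two — yet in this decreasing list Sb^5+ sits before In^3+. Nothing else is reversed, so In^3+ should move one place to the left.

In^3+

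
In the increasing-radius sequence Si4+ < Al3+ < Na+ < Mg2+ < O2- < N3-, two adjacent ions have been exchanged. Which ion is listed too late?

Mg2+

The pair Na+, Mg2+ is the wrong way round — both have 10 electrons but Z(Mg)=12 > Z(Na)=11, so Mg2+ should be the smaller of the two. All other adjacent pairs agree with periodic trends, so Mg2+ is the misplaced ion.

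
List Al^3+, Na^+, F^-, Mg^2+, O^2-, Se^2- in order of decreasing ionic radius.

Tabulating Z and e⁻: Al^3+ has 10 e⁻ (Z=13), Mg^2+ has 10 e⁻ (Z=12), Na^+ has 10 e⁻ (Z=11), F^- has 10 e⁻ (Z=9), O^2- has 10 e⁻ (Z=8), Se^2- has 36 e⁻ (Z=34). Al^3+ < Mg^2+ (isoelectronic, higher Z=13 is smaller); Mg^2+ < Na^+ (both 10 e⁻, Z=12>11); Na^+ < F^- (both 10 e⁻, Z=11>9); F^- < O^2- (isoelectronic, higher Z=9 is smaller); O^2- < Se^2- (same group, 2 shells fewer).

Se^2- > O^2- > F^- > Na^+ > Mg^2+ > Al^3+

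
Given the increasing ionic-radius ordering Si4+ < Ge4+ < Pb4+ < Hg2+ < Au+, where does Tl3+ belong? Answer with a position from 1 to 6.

Tabulating Z and e⁻: Si4+ (Z=14, 10 e⁻), Ge4+ (Z=32, 28 e⁻), Pb4+ (Z=82, 78 e⁻), Tl3+ (Z=81, 78 e⁻), Hg2+ (Z=80, 78 e⁻), Au+ (Z=79, 78 e⁻). Si4+ < Ge4+ (same group, 1 shell fewer); Ge4+ < Pb4+ (same group, period 4 vs 6); Pb4+ < Tl3+ (isoelectronic, higher Z=82 is smaller); Tl3+ < Hg2+ (isoelectronic, higher Z=81 is smaller); Hg2+ < Au+ (isoelectronic, higher Z=80 is smaller).
Merged order: Si4+ < Ge4+ < Pb4+ < Tl3+ < Hg2+ < Au+ — Tl3+ is number 4.

4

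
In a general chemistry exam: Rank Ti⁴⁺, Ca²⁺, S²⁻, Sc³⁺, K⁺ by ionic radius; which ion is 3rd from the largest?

All of these have 18 electrons (isoelectronic). With the same electron cloud, the ion with the most protons pulls it in tightest. Nuclear charges: Ti⁴⁺ (Z=22), Sc³⁺ (Z=21), Ca²⁺ (Z=20), K⁺ (Z=19), S²⁻ (Z=16). Highest Z is smallest.
So the order is Ti⁴⁺ < Sc³⁺ < Ca²⁺ < K⁺ < S²⁻; the 3rd-largest ion is Ca²⁺.

Ca²⁺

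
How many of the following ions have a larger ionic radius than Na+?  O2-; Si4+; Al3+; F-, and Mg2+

2

All of these have 10 electrons (isoelectronic). With the same electron cloud, the ion with the most protons pulls it in tightest. Nuclear charges: Si4+ (Z=14), Al3+ (Z=13), Mg2+ (Z=12), Na+ (Z=11), F- (Z=9), O2- (Z=8). Highest Z is smallest.
Ordering all of them (including Na+) by radius gives Si4+ < Al3+ < Mg2+ < Na+ < F- < O2-. So 2 are larger.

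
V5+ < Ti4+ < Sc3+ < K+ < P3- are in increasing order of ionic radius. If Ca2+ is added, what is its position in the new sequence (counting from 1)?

4

These species are isoelectronic with 18 electrons. The only difference is the number of protons: V5+ (Z=23), Ti4+ (Z=22), Sc3+ (Z=21), Ca2+ (Z=20), K+ (Z=19), P3- (Z=15). The strongest nuclear pull (V5+) gives the smallest ion.
Merged order: V5+ < Ti4+ < Sc3+ < Ca2+ < K+ < P3- — Ca2+ is number 4.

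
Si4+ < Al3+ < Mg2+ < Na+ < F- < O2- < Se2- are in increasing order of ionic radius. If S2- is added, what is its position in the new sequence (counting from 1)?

Tabulating Z and e⁻: Si4+: 10 e⁻, Z=14, Al3+: 10 e⁻, Z=13, Mg2+: 10 e⁻, Z=12, Na+: 10 e⁻, Z=11, F-: 10 e⁻, Z=9, O2-: 10 e⁻, Z=8, S2-: 18 e⁻, Z=16, Se2-: 36 e⁻, Z=34. Si4+ < Al3+ (both 10 e⁻, Z=14>13); Al3+ < Mg2+ (both 10 e⁻, Z=13>12); Mg2+ < Na+ (both 10 e⁻, Z=12>11); Na+ < F- (both 10 e⁻, Z=11>9); F- < O2- (isoelectronic, higher Z=9 is smaller); O2- < S2- (same group, 1 shell fewer); S2- < Se2- (same group, period 3 vs 4).
With S2- included the full order is Si4+ < Al3+ < Mg2+ < Na+ < F- < O2- < S2- < Se2-, so it takes position 7.

7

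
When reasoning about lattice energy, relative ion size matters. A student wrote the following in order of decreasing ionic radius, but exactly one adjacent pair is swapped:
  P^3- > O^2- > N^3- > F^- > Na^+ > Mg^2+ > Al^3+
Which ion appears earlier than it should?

O^2-

Compare adjacent ions: O^2- and N^3- share 10 electrons; the higher nuclear charge on O (Z=8) contracts it more, so O^2- < N^3- — yet in this decreasing list O^2- sits before N^3-. Nothing else is reversed, so O^2- should move one place to the right.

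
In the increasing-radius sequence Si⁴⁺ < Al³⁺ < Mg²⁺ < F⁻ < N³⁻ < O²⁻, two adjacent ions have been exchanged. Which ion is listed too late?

Check each adjacent pair. N³⁻ and O²⁻ are reversed: O²⁻ and N³⁻ share 10 electrons; the higher nuclear charge on O (Z=8) contracts it more, so O²⁻ < N³⁻. No other neighbouring pair contradicts the periodic trends, so O²⁻ is the ion listed too late.

O²⁻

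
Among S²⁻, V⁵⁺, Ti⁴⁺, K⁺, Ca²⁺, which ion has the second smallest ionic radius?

Ti⁴⁺

Isoelectronic series (18 e⁻ each). Size is set by nuclear charge: more protons means a smaller ion. V⁵⁺ (Z=23), Ti⁴⁺ (Z=22), Ca²⁺ (Z=20), K⁺ (Z=19), S²⁻ (Z=16).
So the order is V⁵⁺ < Ti⁴⁺ < Ca²⁺ < K⁺ < S²⁻; the 2nd-smallest ion is Ti⁴⁺.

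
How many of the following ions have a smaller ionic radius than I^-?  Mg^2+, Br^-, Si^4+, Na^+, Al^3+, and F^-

Tabulating Z and e⁻: Si^4+ (Z=14, 10 e⁻), Al^3+ (Z=13, 10 e⁻), Mg^2+ (Z=12, 10 e⁻), Na^+ (Z=11, 10 e⁻), F^- (Z=9, 10 e⁻), Br^- (Z=35, 36 e⁻), I^- (Z=53, 54 e⁻). Si^4+ < Al^3+ (isoelectronic, higher Z=14 is smaller); Al^3+ < Mg^2+ (isoelectronic, higher Z=13 is smaller); Mg^2+ < Na^+ (isoelectronic, higher Z=12 is smaller); Na^+ < F^- (both 10 e⁻, Z=11>9); F^- < Br^- (same group, period 2 vs 4); Br^- < I^- (same group, 1 shell fewer).
Relative to I^-, the ions that are smaller are Si^4+, Al^3+, Mg^2+, Na^+, F^-, Br^-. So 6 are smaller.

6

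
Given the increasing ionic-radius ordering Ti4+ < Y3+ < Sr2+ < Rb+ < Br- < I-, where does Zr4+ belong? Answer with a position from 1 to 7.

Electron counts and nuclear charges: Ti4+ has 18 e⁻ (Z=22), Zr4+ has 36 e⁻ (Z=40), Y3+ has 36 e⁻ (Z=39), Sr2+ has 36 e⁻ (Z=38), Rb+ has 36 e⁻ (Z=37), Br- has 36 e⁻ (Z=35), I- has 54 e⁻ (Z=53). Ti4+ < Zr4+ (same group, 1 shell fewer); Zr4+ < Y3+ (isoelectronic, higher Z=40 is smaller); Y3+ < Sr2+ (isoelectronic, higher Z=39 is smaller); Sr2+ < Rb+ (both 36 e⁻, Z=38>37); Rb+ < Br- (both 36 e⁻, Z=37>35); Br- < I- (same group, 1 shell fewer).
Merged order: Ti4+ < Zr4+ < Y3+ < Sr2+ < Rb+ < Br- < I- — Zr4+ is number 2.

2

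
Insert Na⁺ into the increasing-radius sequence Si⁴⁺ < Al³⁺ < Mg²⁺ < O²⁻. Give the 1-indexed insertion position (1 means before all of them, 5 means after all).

4

Isoelectronic series (10 e⁻ each). Size is set by nuclear charge: more protons means a smaller ion. Si⁴⁺ (Z=14), Al³⁺ (Z=13), Mg²⁺ (Z=12), Na⁺ (Z=11), O²⁻ (Z=8).
Putting Na⁺ in gives Si⁴⁺ < Al³⁺ < Mg²⁺ < Na⁺ < O²⁻; it lands at slot 4.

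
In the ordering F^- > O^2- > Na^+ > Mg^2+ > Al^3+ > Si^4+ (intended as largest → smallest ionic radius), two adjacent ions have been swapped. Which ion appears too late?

O^2-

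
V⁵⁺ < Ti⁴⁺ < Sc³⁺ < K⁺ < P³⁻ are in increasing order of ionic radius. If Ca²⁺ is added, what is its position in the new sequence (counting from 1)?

4

All of these have 18 electrons (isoelectronic). With the same electron cloud, the ion with the most protons pulls it in tightest. Nuclear charges: V⁵⁺ (Z=23), Ti⁴⁺ (Z=22), Sc³⁺ (Z=21), Ca²⁺ (Z=20), K⁺ (Z=19), P³⁻ (Z=15). Highest Z is smallest.
Putting Ca²⁺ in gives V⁵⁺ < Ti⁴⁺ < Sc³⁺ < Ca²⁺ < K⁺ < P³⁻; it lands at slot 4.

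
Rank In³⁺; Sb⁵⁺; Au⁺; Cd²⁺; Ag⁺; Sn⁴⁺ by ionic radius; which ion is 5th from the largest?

Electron counts and nuclear charges: Sb⁵⁺ has 46 e⁻ (Z=51), Sn⁴⁺ has 46 e⁻ (Z=50), In³⁺ has 46 e⁻ (Z=49), Cd²⁺ has 46 e⁻ (Z=48), Ag⁺ has 46 e⁻ (Z=47), Au⁺ has 78 e⁻ (Z=79). Sb⁵⁺ < Sn⁴⁺ (both 46 e⁻, Z=51>50); Sn⁴⁺ < In³⁺ (both 46 e⁻, Z=50>49); In³⁺ < Cd²⁺ (isoelectronic, higher Z=49 is smaller); Cd²⁺ < Ag⁺ (isoelectronic, higher Z=48 is smaller); Ag⁺ < Au⁺ (same group, 1 shell fewer).
That gives Sb⁵⁺ < Sn⁴⁺ < In³⁺ < Cd²⁺ < Ag⁺ < Au⁺. From the largest end, number 5 is Sn⁴⁺.

Sn⁴⁺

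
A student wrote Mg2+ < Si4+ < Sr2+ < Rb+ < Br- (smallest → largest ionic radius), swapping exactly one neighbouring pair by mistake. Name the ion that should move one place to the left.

Si4+

Scanning neighbour by neighbour, only Mg2+/Si4+ violates a trend: both have 10 electrons but Z(Si)=14 > Z(Mg)=12, so Si4+ should be the smaller of the two. That makes Si4+ the one sitting a position late relative to where it belongs.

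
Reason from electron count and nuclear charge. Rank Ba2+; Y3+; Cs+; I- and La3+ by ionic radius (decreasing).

I- > Cs+ > Ba2+ > La3+ > Y3+

Work out protons and electrons: Y3+ has 36 e⁻ (Z=39), La3+ has 54 e⁻ (Z=57), Ba2+ has 54 e⁻ (Z=56), Cs+ has 54 e⁻ (Z=55), I- has 54 e⁻ (Z=53). Y3+ < La3+ (same group, period 5 vs 6); La3+ < Ba2+ (both 54 e⁻, Z=57>56); Ba2+ < Cs+ (isoelectronic, higher Z=56 is smaller); Cs+ < I- (isoelectronic, higher Z=55 is smaller).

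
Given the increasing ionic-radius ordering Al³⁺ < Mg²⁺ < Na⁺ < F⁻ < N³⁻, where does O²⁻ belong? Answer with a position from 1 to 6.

Isoelectronic series (10 e⁻ each). Size is set by nuclear charge: more protons means a smaller ion. Al³⁺ (Z=13), Mg²⁺ (Z=12), Na⁺ (Z=11), F⁻ (Z=9), O²⁻ (Z=8), N³⁻ (Z=7).
With O²⁻ included the full order is Al³⁺ < Mg²⁺ < Na⁺ < F⁻ < O²⁻ < N³⁻, so it takes position 5.

5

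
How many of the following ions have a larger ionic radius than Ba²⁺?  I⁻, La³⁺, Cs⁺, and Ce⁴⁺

2

These species are isoelectronic with 54 electrons. The only difference is the number of protons: Ce⁴⁺ (Z=58), La³⁺ (Z=57), Ba²⁺ (Z=56), Cs⁺ (Z=55), I⁻ (Z=53). The strongest nuclear pull (Ce⁴⁺) gives the smallest ion.
Ordering all of them (including Ba²⁺) by radius gives Ce⁴⁺ < La³⁺ < Ba²⁺ < Cs⁺ < I⁻. So 2 are larger.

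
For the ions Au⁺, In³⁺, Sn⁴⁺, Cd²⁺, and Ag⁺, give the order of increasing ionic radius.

Sn⁴⁺ < In³⁺ < Cd²⁺ < Ag⁺ < Au⁺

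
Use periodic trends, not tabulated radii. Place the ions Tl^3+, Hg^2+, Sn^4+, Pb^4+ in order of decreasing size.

Hg^2+ > Tl^3+ > Pb^4+ > Sn^4+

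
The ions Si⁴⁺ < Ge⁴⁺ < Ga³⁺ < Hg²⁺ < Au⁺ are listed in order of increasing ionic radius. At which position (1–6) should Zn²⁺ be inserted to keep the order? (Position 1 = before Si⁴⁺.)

Tabulating Z and e⁻: Si⁴⁺ has 10 e⁻ (Z=14), Ge⁴⁺ has 28 e⁻ (Z=32), Ga³⁺ has 28 e⁻ (Z=31), Zn²⁺ has 28 e⁻ (Z=30), Hg²⁺ has 78 e⁻ (Z=80), Au⁺ has 78 e⁻ (Z=79). Si⁴⁺ < Ge⁴⁺ (same group, period 3 vs 4); Ge⁴⁺ < Ga³⁺ (both 28 e⁻, Z=32>31); Ga³⁺ < Zn²⁺ (both 28 e⁻, Z=31>30); Zn²⁺ < Hg²⁺ (same group, 2 shells fewer); Hg²⁺ < Au⁺ (both 78 e⁻, Z=80>79).
The complete sequence is Si⁴⁺ < Ge⁴⁺ < Ga³⁺ < Zn²⁺ < Hg²⁺ < Au⁺. Zn²⁺ sits at position 4.

4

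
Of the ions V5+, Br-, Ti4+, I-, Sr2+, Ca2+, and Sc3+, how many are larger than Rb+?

Electron counts and nuclear charges: V5+ has 18 e⁻ (Z=23), Ti4+ has 18 e⁻ (Z=22), Sc3+ has 18 e⁻ (Z=21), Ca2+ has 18 e⁻ (Z=20), Sr2+ has 36 e⁻ (Z=38), Rb+ has 36 e⁻ (Z=37), Br- has 36 e⁻ (Z=35), I- has 54 e⁻ (Z=53). V5+ < Ti4+ (both 18 e⁻, Z=23>22); Ti4+ < Sc3+ (isoelectronic, higher Z=22 is smaller); Sc3+ < Ca2+ (isoelectronic, higher Z=21 is smaller); Ca2+ < Sr2+ (same group, period 4 vs 5); Sr2+ < Rb+ (both 36 e⁻, Z=38>37); Rb+ < Br- (both 36 e⁻, Z=37>35); Br- < I- (same group, 1 shell fewer).
Overall: V5+ < Ti4+ < Sc3+ < Ca2+ < Sr2+ < Rb+ < Br- < I-. Rb+ has 5 below it and 2 above. Count: 2.

2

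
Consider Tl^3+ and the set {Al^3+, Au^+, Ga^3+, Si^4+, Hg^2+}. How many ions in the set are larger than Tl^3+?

2

Tabulating Z and e⁻: Si^4+ (Z=14, 10 e⁻), Al^3+ (Z=13, 10 e⁻), Ga^3+ (Z=31, 28 e⁻), Tl^3+ (Z=81, 78 e⁻), Hg^2+ (Z=80, 78 e⁻), Au^+ (Z=79, 78 e⁻). Si^4+ < Al^3+ (both 10 e⁻, Z=14>13); Al^3+ < Ga^3+ (same group, period 3 vs 4); Ga^3+ < Tl^3+ (same group, period 4 vs 6); Tl^3+ < Hg^2+ (isoelectronic, higher Z=81 is smaller); Hg^2+ < Au^+ (both 78 e⁻, Z=80>79).
Placing each against Tl^3+: smaller — Si^4+, Al^3+, Ga^3+; larger — Hg^2+, Au^+. So 2 are larger.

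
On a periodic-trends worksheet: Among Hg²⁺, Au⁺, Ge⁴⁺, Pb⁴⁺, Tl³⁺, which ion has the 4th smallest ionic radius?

Hg²⁺

Work out protons and electrons: Ge⁴⁺ (Z=32, 28 e⁻), Pb⁴⁺ (Z=82, 78 e⁻), Tl³⁺ (Z=81, 78 e⁻), Hg²⁺ (Z=80, 78 e⁻), Au⁺ (Z=79, 78 e⁻). Ge⁴⁺ < Pb⁴⁺ (same group, 2 shells fewer); Pb⁴⁺ < Tl³⁺ (isoelectronic, higher Z=82 is smaller); Tl³⁺ < Hg²⁺ (both 78 e⁻, Z=81>80); Hg²⁺ < Au⁺ (isoelectronic, higher Z=80 is smaller).
That gives Ge⁴⁺ < Pb⁴⁺ < Tl³⁺ < Hg²⁺ < Au⁺. From the smallest end, number 4 is Hg²⁺.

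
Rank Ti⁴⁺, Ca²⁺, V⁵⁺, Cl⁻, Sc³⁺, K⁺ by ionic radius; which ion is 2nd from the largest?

Isoelectronic series (18 e⁻ each). Size is set by nuclear charge: more protons means a smaller ion. V⁵⁺ (Z=23), Ti⁴⁺ (Z=22), Sc³⁺ (Z=21), Ca²⁺ (Z=20), K⁺ (Z=19), Cl⁻ (Z=17).
So the order is V⁵⁺ < Ti⁴⁺ < Sc³⁺ < Ca²⁺ < K⁺ < Cl⁻; the 2nd-largest ion is K⁺.

K⁺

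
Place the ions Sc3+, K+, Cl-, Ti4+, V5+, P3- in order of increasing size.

All of these have 18 electrons (isoelectronic). With the same electron cloud, the ion with the most protons pulls it in tightest. Nuclear charges: V5+ (Z=23), Ti4+ (Z=22), Sc3+ (Z=21), K+ (Z=19), Cl- (Z=17), P3- (Z=15). Highest Z is smallest.

V5+ < Ti4+ < Sc3+ < K+ < Cl- < P3-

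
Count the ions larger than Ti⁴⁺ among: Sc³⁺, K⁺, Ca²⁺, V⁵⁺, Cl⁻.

These species are isoelectronic with 18 electrons. The only difference is the number of protons: V⁵⁺ (Z=23), Ti⁴⁺ (Z=22), Sc³⁺ (Z=21), Ca²⁺ (Z=20), K⁺ (Z=19), Cl⁻ (Z=17). The strongest nuclear pull (V⁵⁺) gives the smallest ion.
Ordering all of them (including Ti⁴⁺) by radius gives V⁵⁺ < Ti⁴⁺ < Sc³⁺ < Ca²⁺ < K⁺ < Cl⁻. That's 4.

4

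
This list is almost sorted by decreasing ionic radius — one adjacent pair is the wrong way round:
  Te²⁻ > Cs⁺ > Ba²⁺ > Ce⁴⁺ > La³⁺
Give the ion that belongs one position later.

Check each adjacent pair. Ce⁴⁺ and La³⁺ are reversed: they are isoelectronic (54 e⁻) and Ce has more protons than La (58 vs 57), making Ce⁴⁺ smaller. No other neighbouring pair contradicts the periodic trends, so Ce⁴⁺ is the ion listed too early.

Ce⁴⁺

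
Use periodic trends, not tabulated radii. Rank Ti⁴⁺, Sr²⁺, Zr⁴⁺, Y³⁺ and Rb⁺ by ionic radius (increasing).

Ti⁴⁺ < Zr⁴⁺ < Y³⁺ < Sr²⁺ < Rb⁺

Work out protons and electrons: Ti⁴⁺ (Z=22, 18 e⁻), Zr⁴⁺ (Z=40, 36 e⁻), Y³⁺ (Z=39, 36 e⁻), Sr²⁺ (Z=38, 36 e⁻), Rb⁺ (Z=37, 36 e⁻). Ti⁴⁺ < Zr⁴⁺ (same group, period 4 vs 5); Zr⁴⁺ < Y³⁺ (both 36 e⁻, Z=40>39); Y³⁺ < Sr²⁺ (isoelectronic, higher Z=39 is smaller); Sr²⁺ < Rb⁺ (both 36 e⁻, Z=38>37).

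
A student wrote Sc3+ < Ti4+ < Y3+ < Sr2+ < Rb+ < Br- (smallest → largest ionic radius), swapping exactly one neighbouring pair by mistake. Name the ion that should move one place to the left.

Ti4+

The pair Sc3+, Ti4+ is the wrong way round — Ti4+ and Sc3+ share 18 electrons; the higher nuclear charge on Ti (Z=22) contracts it more, so Ti4+ < Sc3+. All other adjacent pairs agree with periodic trends, so Ti4+ is the misplaced ion.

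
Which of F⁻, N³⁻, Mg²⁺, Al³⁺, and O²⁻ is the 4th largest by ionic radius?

All of these have 10 electrons (isoelectronic). With the same electron cloud, the ion with the most protons pulls it in tightest. Nuclear charges: Al³⁺ (Z=13), Mg²⁺ (Z=12), F⁻ (Z=9), O²⁻ (Z=8), N³⁻ (Z=7). Highest Z is smallest.
That gives Al³⁺ < Mg²⁺ < F⁻ < O²⁻ < N³⁻. From the largest end, number 4 is Mg²⁺.

Mg²⁺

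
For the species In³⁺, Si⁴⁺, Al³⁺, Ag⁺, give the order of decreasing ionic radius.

Ag⁺ > In³⁺ > Al³⁺ > Si⁴⁺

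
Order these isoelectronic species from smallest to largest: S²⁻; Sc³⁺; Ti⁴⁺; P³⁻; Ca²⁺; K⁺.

Isoelectronic series (18 e⁻ each). Size is set by nuclear charge: more protons means a smaller ion. Ti⁴⁺ (Z=22), Sc³⁺ (Z=21), Ca²⁺ (Z=20), K⁺ (Z=19), S²⁻ (Z=16), P³⁻ (Z=15).

Ti⁴⁺ < Sc³⁺ < Ca²⁺ < K⁺ < S²⁻ < P³⁻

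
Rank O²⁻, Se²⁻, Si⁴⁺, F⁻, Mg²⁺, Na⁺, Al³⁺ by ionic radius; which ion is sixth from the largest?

Si⁴⁺: 10 e⁻, Z=14, Al³⁺: 10 e⁻, Z=13, Mg²⁺: 10 e⁻, Z=12, Na⁺: 10 e⁻, Z=11, F⁻: 10 e⁻, Z=9, O²⁻: 10 e⁻, Z=8, Se²⁻: 36 e⁻, Z=34. Si⁴⁺ < Al³⁺ (both 10 e⁻, Z=14>13); Al³⁺ < Mg²⁺ (isoelectronic, higher Z=13 is smaller); Mg²⁺ < Na⁺ (isoelectronic, higher Z=12 is smaller); Na⁺ < F⁻ (isoelectronic, higher Z=11 is smaller); F⁻ < O²⁻ (isoelectronic, higher Z=9 is smaller); O²⁻ < Se²⁻ (same group, period 2 vs 4).
That gives Si⁴⁺ < Al³⁺ < Mg²⁺ < Na⁺ < F⁻ < O²⁻ < Se²⁻. From the largest end, number 6 is Al³⁺.

Al³⁺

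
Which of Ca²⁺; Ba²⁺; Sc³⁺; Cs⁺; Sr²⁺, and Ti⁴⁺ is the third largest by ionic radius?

Electron counts and nuclear charges: Ti⁴⁺ (Z=22, 18 e⁻), Sc³⁺ (Z=21, 18 e⁻), Ca²⁺ (Z=20, 18 e⁻), Sr²⁺ (Z=38, 36 e⁻), Ba²⁺ (Z=56, 54 e⁻), Cs⁺ (Z=55, 54 e⁻). Ti⁴⁺ < Sc³⁺ (isoelectronic, higher Z=22 is smaller); Sc³⁺ < Ca²⁺ (both 18 e⁻, Z=21>20); Ca²⁺ < Sr²⁺ (same group, 1 shell fewer); Sr²⁺ < Ba²⁺ (same group, 1 shell fewer); Ba²⁺ < Cs⁺ (isoelectronic, higher Z=56 is smaller).
Ordering: Ti⁴⁺ < Sc³⁺ < Ca²⁺ < Sr²⁺ < Ba²⁺ < Cs⁺. The third largest is Sr²⁺.

Sr²⁺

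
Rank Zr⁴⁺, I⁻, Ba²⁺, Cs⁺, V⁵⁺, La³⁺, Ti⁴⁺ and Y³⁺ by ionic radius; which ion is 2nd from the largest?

First list Z and electron count for each: V⁵⁺ (Z=23, 18 e⁻), Ti⁴⁺ (Z=22, 18 e⁻), Zr⁴⁺ (Z=40, 36 e⁻), Y³⁺ (Z=39, 36 e⁻), La³⁺ (Z=57, 54 e⁻), Ba²⁺ (Z=56, 54 e⁻), Cs⁺ (Z=55, 54 e⁻), I⁻ (Z=53, 54 e⁻). V⁵⁺ < Ti⁴⁺ (both 18 e⁻, Z=23>22); Ti⁴⁺ < Zr⁴⁺ (same group, 1 shell fewer); Zr⁴⁺ < Y³⁺ (both 36 e⁻, Z=40>39); Y³⁺ < La³⁺ (same group, period 5 vs 6); La³⁺ < Ba²⁺ (isoelectronic, higher Z=57 is smaller); Ba²⁺ < Cs⁺ (isoelectronic, higher Z=56 is smaller); Cs⁺ < I⁻ (both 54 e⁻, Z=55>53).
So the order is V⁵⁺ < Ti⁴⁺ < Zr⁴⁺ < Y³⁺ < La³⁺ < Ba²⁺ < Cs⁺ < I⁻; the 2nd-largest ion is Cs⁺.

Cs⁺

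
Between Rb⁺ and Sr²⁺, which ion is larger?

Isoelectronic series (36 e⁻ each). Size is set by nuclear charge: more protons means a smaller ion. Sr²⁺ (Z=38), Rb⁺ (Z=37).

Rb⁺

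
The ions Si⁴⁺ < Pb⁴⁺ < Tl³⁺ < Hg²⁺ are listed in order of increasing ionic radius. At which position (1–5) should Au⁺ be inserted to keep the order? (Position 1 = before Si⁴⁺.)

Work out protons and electrons: Si⁴⁺ (Z=14, 10 e⁻), Pb⁴⁺ (Z=82, 78 e⁻), Tl³⁺ (Z=81, 78 e⁻), Hg²⁺ (Z=80, 78 e⁻), Au⁺ (Z=79, 78 e⁻). Si⁴⁺ < Pb⁴⁺ (same group, period 3 vs 6); Pb⁴⁺ < Tl³⁺ (both 78 e⁻, Z=82>81); Tl³⁺ < Hg²⁺ (isoelectronic, higher Z=81 is smaller); Hg²⁺ < Au⁺ (both 78 e⁻, Z=80>79).
Putting Au⁺ in gives Si⁴⁺ < Pb⁴⁺ < Tl³⁺ < Hg²⁺ < Au⁺; it lands at slot 5.

5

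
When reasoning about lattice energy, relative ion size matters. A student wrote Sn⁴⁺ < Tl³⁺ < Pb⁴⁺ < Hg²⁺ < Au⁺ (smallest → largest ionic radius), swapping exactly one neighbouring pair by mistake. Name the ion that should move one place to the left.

Scanning neighbour by neighbour, only Tl³⁺/Pb⁴⁺ violates a trend: they are isoelectronic (78 e⁻) and Pb has more protons than Tl (82 vs 81), making Pb⁴⁺ smaller. That makes Pb⁴⁺ the one sitting a position late relative to where it belongs.

Pb⁴⁺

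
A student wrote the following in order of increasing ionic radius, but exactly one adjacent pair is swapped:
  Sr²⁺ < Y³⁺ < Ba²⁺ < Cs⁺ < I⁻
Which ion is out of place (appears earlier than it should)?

The pair Sr²⁺, Y³⁺ is the wrong way round — both have 36 electrons but Z(Y)=39 > Z(Sr)=38, so Y³⁺ should be the smaller of the two. All other adjacent pairs agree with periodic trends, so Sr²⁺ is the misplaced ion.

Sr²⁺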